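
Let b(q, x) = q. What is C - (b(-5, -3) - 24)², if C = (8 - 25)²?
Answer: -552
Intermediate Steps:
C = 289 (C = (-17)² = 289)
C - (b(-5, -3) - 24)² = 289 - (-5 - 24)² = 289 - 1*(-29)² = 289 - 1*841 = 289 - 841 = -552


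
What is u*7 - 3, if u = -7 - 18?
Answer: -178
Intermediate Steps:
u = -25
u*7 - 3 = -25*7 - 3 = -175 - 3 = -178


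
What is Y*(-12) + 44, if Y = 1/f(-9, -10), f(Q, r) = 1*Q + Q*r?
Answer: 1184/27 ≈ 43.852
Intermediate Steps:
f(Q, r) = Q + Q*r
Y = 1/81 (Y = 1/(-9*(1 - 10)) = 1/(-9*(-9)) = 1/81 ≈ 0.012346)
Y*(-12) + 44 = (1/81)*(-12) + 44 = -4/27 + 44 = 1184/27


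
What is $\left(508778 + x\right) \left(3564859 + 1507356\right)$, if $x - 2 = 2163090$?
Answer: $13552299092050$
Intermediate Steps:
$x = 2163092$ ($x = 2 + 2163090 = 2163092$)
$\left(508778 + x\right) \left(3564859 + 1507356\right) = \left(508778 + 2163092\right) \left(3564859 + 1507356\right) = 2671870 \cdot 5072215 = 13552299092050$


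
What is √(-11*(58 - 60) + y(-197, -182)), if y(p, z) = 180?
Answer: √202 ≈ 14.213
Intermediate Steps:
√(-11*(58 - 60) + y(-197, -182)) = √(-11*(58 - 60) + 180) = √(-11*(-2) + 180) = √(22 + 180) = √202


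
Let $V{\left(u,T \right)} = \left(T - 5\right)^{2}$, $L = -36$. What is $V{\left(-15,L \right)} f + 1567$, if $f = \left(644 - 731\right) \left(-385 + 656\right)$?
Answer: $-39631370$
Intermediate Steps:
$V{\left(u,T \right)} = \left(-5 + T\right)^{2}$
$f = -23577$ ($f = \left(-87\right) 271 = -23577$)
$V{\left(-15,L \right)} f + 1567 = \left(-5 - 36\right)^{2} \left(-23577\right) + 1567 = \left(-41\right)^{2} \left(-23577\right) + 1567 = 1681 \left(-23577\right) + 1567 = -39632937 + 1567 = -39631370$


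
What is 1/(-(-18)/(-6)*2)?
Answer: -⅙ ≈ -0.16667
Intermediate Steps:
1/(-(-18)/(-6)*2) = 1/(-(-18)*(-1)/6*2) = 1/(-6*½*2) = 1/(-3*2) = 1/(-6) = -⅙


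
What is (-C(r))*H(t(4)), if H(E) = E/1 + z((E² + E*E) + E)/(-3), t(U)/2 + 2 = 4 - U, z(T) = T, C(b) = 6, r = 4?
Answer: 80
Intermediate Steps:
t(U) = 4 - 2*U (t(U) = -4 + 2*(4 - U) = -4 + (8 - 2*U) = 4 - 2*U)
H(E) = -2*E²/3 + 2*E/3 (H(E) = E/1 + ((E² + E*E) + E)/(-3) = E*1 + ((E² + E²) + E)*(-⅓) = E + (2*E² + E)*(-⅓) = E + (E + 2*E²)*(-⅓) = E + (-2*E²/3 - E/3) = -2*E²/3 + 2*E/3)
(-C(r))*H(t(4)) = (-1*6)*(2*(4 - 2*4)*(1 - (4 - 2*4))/3) = -4*(4 - 8)*(1 - (4 - 8)) = -4*(-4)*(1 - 1*(-4)) = -4*(-4)*(1 + 4) = -4*(-4)*5 = -6*(-40/3) = 80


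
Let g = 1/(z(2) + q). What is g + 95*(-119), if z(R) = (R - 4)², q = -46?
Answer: -474811/42 ≈ -11305.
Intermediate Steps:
z(R) = (-4 + R)²
g = -1/42 (g = 1/((-4 + 2)² - 46) = 1/((-2)² - 46) = 1/(4 - 46) = 1/(-42) = -1/42 ≈ -0.023810)
g + 95*(-119) = -1/42 + 95*(-119) = -1/42 - 11305 = -474811/42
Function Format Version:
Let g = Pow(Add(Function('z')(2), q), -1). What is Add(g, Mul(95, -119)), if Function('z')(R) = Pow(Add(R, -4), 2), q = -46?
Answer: Rational(-474811, 42) ≈ -11305.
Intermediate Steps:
Function('z')(R) = Pow(Add(-4, R), 2)
g = Rational(-1, 42) (g = Pow(Add(Pow(Add(-4, 2), 2), -46), -1) = Pow(Add(Pow(-2, 2), -46), -1) = Pow(Add(4, -46), -1) = Pow(-42, -1) = Rational(-1, 42) ≈ -0.023810)
Add(g, Mul(95, -119)) = Add(Rational(-1, 42), Mul(95, -119)) = Add(Rational(-1, 42), -11305) = Rational(-474811, 42)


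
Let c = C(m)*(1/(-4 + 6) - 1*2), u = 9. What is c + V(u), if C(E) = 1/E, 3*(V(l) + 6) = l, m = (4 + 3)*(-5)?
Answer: -207/70 ≈ -2.9571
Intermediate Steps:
m = -35 (m = 7*(-5) = -35)
V(l) = -6 + l/3
c = 3/70 (c = (1/(-4 + 6) - 1*2)/(-35) = -(1/2 - 2)/35 = -1/35*(-3/2) = 3/70 ≈ 0.042857)
c + V(u) = 3/70 + (-6 + (1/3)*9) = 3/70 + (-6 + 3) = 3/70 - 3 = -207/70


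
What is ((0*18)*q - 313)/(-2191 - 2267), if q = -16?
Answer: 313/4458 ≈ 0.070211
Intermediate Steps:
((0*18)*q - 313)/(-2191 - 2267) = ((0*18)*(-16) - 313)/(-2191 - 2267) = (0*(-16) - 313)/(-4458) = (0 - 313)*(-1/4458) = -313*(-1/4458) = 313/4458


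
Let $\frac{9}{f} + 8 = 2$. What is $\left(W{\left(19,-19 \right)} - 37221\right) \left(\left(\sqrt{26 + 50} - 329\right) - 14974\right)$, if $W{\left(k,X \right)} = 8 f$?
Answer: $569776599 - 74466 \sqrt{19} \approx 5.6945 \cdot 10^{8}$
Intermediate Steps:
$f = - \frac{3}{2}$ ($f = \frac{9}{-8 + 2} = \frac{9}{-6} = 9 \left(- \frac{1}{6}\right) = - \frac{3}{2} \approx -1.5$)
$W{\left(k,X \right)} = -12$ ($W{\left(k,X \right)} = 8 \left(- \frac{3}{2}\right) = -12$)
$\left(W{\left(19,-19 \right)} - 37221\right) \left(\left(\sqrt{26 + 50} - 329\right) - 14974\right) = \left(-12 - 37221\right) \left(\left(\sqrt{26 + 50} - 329\right) - 14974\right) = - 37233 \left(\left(\sqrt{76} - 329\right) - 14974\right) = - 37233 \left(\left(2 \sqrt{19} - 329\right) - 14974\right) = - 37233 \left(\left(-329 + 2 \sqrt{19}\right) - 14974\right) = - 37233 \left(-15303 + 2 \sqrt{19}\right) = 569776599 - 74466 \sqrt{19}$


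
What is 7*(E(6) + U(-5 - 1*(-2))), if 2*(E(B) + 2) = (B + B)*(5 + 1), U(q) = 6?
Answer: 280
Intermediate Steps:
E(B) = -2 + 6*B (E(B) = -2 + ((B + B)*(5 + 1))/2 = -2 + ((2*B)*6)/2 = -2 + (12*B)/2 = -2 + 6*B)
7*(E(6) + U(-5 - 1*(-2))) = 7*((-2 + 6*6) + 6) = 7*((-2 + 36) + 6) = 7*(34 + 6) = 7*40 = 280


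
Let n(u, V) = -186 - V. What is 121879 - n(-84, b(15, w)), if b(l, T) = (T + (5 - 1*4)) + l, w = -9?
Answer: 122072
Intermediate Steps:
b(l, T) = 1 + T + l (b(l, T) = (T + (5 - 4)) + l = (T + 1) + l = (1 + T) + l = 1 + T + l)
121879 - n(-84, b(15, w)) = 121879 - (-186 - (1 - 9 + 15)) = 121879 - (-186 - 1*7) = 121879 - (-186 - 7) = 121879 - 1*(-193) = 121879 + 193 = 122072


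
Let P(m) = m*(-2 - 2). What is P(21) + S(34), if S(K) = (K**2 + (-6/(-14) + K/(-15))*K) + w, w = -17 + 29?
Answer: 107258/105 ≈ 1021.5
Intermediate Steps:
w = 12
S(K) = 12 + K**2 + K*(3/7 - K/15) (S(K) = (K**2 + (-6/(-14) + K/(-15))*K) + 12 = (K**2 + (-6*(-1/14) + K*(-1/15))*K) + 12 = (K**2 + (3/7 - K/15)*K) + 12 = (K**2 + K*(3/7 - K/15)) + 12 = 12 + K**2 + K*(3/7 - K/15))
P(m) = -4*m (P(m) = m*(-4) = -4*m)
P(21) + S(34) = -4*21 + (12 + (3/7)*34 + (14/15)*34**2) = -84 + (12 + 102/7 + (14/15)*1156) = -84 + (12 + 102/7 + 16184/15) = -84 + 116078/105 = 107258/105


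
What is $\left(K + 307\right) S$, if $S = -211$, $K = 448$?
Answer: $-159305$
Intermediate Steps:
$\left(K + 307\right) S = \left(448 + 307\right) \left(-211\right) = 755 \left(-211\right) = -159305$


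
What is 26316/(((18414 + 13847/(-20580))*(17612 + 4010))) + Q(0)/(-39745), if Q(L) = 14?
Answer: -46592420471842/162826845315982235 ≈ -0.00028615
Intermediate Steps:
26316/(((18414 + 13847/(-20580))*(17612 + 4010))) + Q(0)/(-39745) = 26316/(((18414 + 13847/(-20580))*(17612 + 4010))) + 14/(-39745) = 26316/(((18414 + 13847*(-1/20580))*21622)) + 14*(-1/39745) = 26316/(((18414 - 13847/20580)*21622)) - 14/39745 = 26316/(((378946273/20580)*21622)) - 14/39745 = 26316/(4096788157403/10290) - 14/39745 = 26316*(10290/4096788157403) - 14/39745 = 270791640/4096788157403 - 14/39745 = -46592420471842/162826845315982235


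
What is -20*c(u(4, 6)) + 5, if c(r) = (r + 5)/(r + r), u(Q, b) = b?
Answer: -40/3 ≈ -13.333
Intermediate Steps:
c(r) = (5 + r)/(2*r) (c(r) = (5 + r)/((2*r)) = (5 + r)*(1/(2*r)) = (5 + r)/(2*r))
-20*c(u(4, 6)) + 5 = -10*(5 + 6)/6 + 5 = -10*11/6 + 5 = -20*11/12 + 5 = -55/3 + 5 = -40/3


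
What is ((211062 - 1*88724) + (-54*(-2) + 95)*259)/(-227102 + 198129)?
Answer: -174915/28973 ≈ -6.0372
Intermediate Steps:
((211062 - 1*88724) + (-54*(-2) + 95)*259)/(-227102 + 198129) = ((211062 - 88724) + (108 + 95)*259)/(-28973) = (122338 + 203*259)*(-1/28973) = (122338 + 52577)*(-1/28973) = 174915*(-1/28973) = -174915/28973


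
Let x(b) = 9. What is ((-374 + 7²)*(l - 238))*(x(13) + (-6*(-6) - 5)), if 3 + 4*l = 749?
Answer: 669500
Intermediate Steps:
l = 373/2 (l = -¾ + (¼)*749 = -¾ + 749/4 = 373/2 ≈ 186.50)
((-374 + 7²)*(l - 238))*(x(13) + (-6*(-6) - 5)) = ((-374 + 7²)*(373/2 - 238))*(9 + (-6*(-6) - 5)) = ((-374 + 49)*(-103/2))*(9 + (36 - 5)) = (-325*(-103/2))*(9 + 31) = (33475/2)*40 = 669500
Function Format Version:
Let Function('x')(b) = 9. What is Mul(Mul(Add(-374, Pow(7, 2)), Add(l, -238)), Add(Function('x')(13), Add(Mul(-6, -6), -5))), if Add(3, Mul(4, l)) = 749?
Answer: 669500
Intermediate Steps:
l = Rational(373, 2) (l = Add(Rational(-3, 4), Mul(Rational(1, 4), 749)) = Add(Rational(-3, 4), Rational(749, 4)) = Rational(373, 2) ≈ 186.50)
Mul(Mul(Add(-374, Pow(7, 2)), Add(l, -238)), Add(Function('x')(13), Add(Mul(-6, -6), -5))) = Mul(Mul(Add(-374, Pow(7, 2)), Add(Rational(373, 2), -238)), Add(9, Add(Mul(-6, -6), -5))) = Mul(Mul(Add(-374, 49), Rational(-103, 2)), Add(9, Add(36, -5))) = Mul(Mul(-325, Rational(-103, 2)), Add(9, 31)) = Mul(Rational(33475, 2), 40) = 669500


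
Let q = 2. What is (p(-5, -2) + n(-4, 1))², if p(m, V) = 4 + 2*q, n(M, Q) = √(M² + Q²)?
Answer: (8 + √17)² ≈ 146.97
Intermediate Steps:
p(m, V) = 8 (p(m, V) = 4 + 2*2 = 4 + 4 = 8)
(p(-5, -2) + n(-4, 1))² = (8 + √((-4)² + 1²))² = (8 + √(16 + 1))² = (8 + √17)²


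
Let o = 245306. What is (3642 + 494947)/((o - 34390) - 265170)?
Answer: -498589/54254 ≈ -9.1899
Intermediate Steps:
(3642 + 494947)/((o - 34390) - 265170) = (3642 + 494947)/((245306 - 34390) - 265170) = 498589/(210916 - 265170) = 498589/(-54254) = 498589*(-1/54254) = -498589/54254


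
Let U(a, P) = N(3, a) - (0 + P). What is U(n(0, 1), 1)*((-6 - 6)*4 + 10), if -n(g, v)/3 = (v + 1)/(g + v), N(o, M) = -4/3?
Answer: 266/3 ≈ 88.667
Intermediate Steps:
N(o, M) = -4/3 (N(o, M) = -4*1/3 = -4/3)
n(g, v) = -3*(1 + v)/(g + v) (n(g, v) = -3*(v + 1)/(g + v) = -3*(1 + v)/(g + v))
U(a, P) = -4/3 - P (U(a, P) = -4/3 - (0 + P) = -4/3 - P)
U(n(0, 1), 1)*((-6 - 6)*4 + 10) = (-4/3 - 1*1)*((-6 - 6)*4 + 10) = (-4/3 - 1)*(-12*4 + 10) = -7*(-48 + 10)/3 = -7/3*(-38) = 266/3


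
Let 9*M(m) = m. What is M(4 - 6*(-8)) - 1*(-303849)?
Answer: 2734693/9 ≈ 3.0386e+5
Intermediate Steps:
M(m) = m/9
M(4 - 6*(-8)) - 1*(-303849) = (4 - 6*(-8))/9 - 1*(-303849) = (4 + 48)/9 + 303849 = (⅑)*52 + 303849 = 52/9 + 303849 = 2734693/9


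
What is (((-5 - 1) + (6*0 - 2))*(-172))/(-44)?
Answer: -344/11 ≈ -31.273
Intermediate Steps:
(((-5 - 1) + (6*0 - 2))*(-172))/(-44) = ((-6 + (0 - 2))*(-172))*(-1/44) = ((-6 - 2)*(-172))*(-1/44) = -8*(-172)*(-1/44) = 1376*(-1/44) = -344/11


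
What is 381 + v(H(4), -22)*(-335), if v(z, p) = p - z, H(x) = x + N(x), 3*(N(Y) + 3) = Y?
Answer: 25598/3 ≈ 8532.7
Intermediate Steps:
N(Y) = -3 + Y/3
H(x) = -3 + 4*x/3 (H(x) = x + (-3 + x/3) = -3 + 4*x/3)
381 + v(H(4), -22)*(-335) = 381 + (-22 - (-3 + (4/3)*4))*(-335) = 381 + (-22 - (-3 + 16/3))*(-335) = 381 + (-22 - 1*7/3)*(-335) = 381 + (-22 - 7/3)*(-335) = 381 - 73/3*(-335) = 381 + 24455/3 = 25598/3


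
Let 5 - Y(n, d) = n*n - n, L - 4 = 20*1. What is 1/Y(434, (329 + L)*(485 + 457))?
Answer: -1/187917 ≈ -5.3215e-6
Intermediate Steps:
L = 24 (L = 4 + 20*1 = 4 + 20 = 24)
Y(n, d) = 5 + n - n**2 (Y(n, d) = 5 - (n*n - n) = 5 - (n**2 - n) = 5 + (n - n**2) = 5 + n - n**2)
1/Y(434, (329 + L)*(485 + 457)) = 1/(5 + 434 - 1*434**2) = 1/(5 + 434 - 1*188356) = 1/(5 + 434 - 188356) = 1/(-187917) = -1/187917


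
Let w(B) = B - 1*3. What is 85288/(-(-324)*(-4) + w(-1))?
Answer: -21322/325 ≈ -65.606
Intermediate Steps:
w(B) = -3 + B (w(B) = B - 3 = -3 + B)
85288/(-(-324)*(-4) + w(-1)) = 85288/(-(-324)*(-4) + (-3 - 1)) = 85288/(-108*12 - 4) = 85288/(-1296 - 4) = 85288/(-1300) = 85288*(-1/1300) = -21322/325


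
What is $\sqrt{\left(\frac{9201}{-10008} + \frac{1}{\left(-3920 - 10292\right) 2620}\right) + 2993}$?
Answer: $\frac{\sqrt{45085656821557924009515}}{3881794620} \approx 54.7$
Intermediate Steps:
$\sqrt{\left(\frac{9201}{-10008} + \frac{1}{\left(-3920 - 10292\right) 2620}\right) + 2993} = \sqrt{\left(9201 \left(- \frac{1}{10008}\right) + \frac{1}{-14212} \cdot \frac{1}{2620}\right) + 2993} = \sqrt{\left(- \frac{3067}{3336} - \frac{1}{37235440}\right) + 2993} = \sqrt{- \frac{14275137227}{15527178480} + 2993} = \sqrt{\frac{46458570053413}{15527178480}} = \frac{\sqrt{45085656821557924009515}}{3881794620}$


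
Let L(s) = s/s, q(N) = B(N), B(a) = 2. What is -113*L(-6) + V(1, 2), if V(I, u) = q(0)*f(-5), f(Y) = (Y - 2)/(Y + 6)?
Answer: -127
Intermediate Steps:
q(N) = 2
L(s) = 1
f(Y) = (-2 + Y)/(6 + Y)
V(I, u) = -14 (V(I, u) = 2*((-2 - 5)/(6 - 5)) = 2*(-7/1) = 2*(1*(-7)) = 2*(-7) = -14)
-113*L(-6) + V(1, 2) = -113*1 - 14 = -113 - 14 = -127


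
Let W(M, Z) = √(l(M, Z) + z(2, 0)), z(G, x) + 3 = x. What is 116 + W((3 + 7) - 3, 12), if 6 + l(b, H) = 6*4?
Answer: 116 + √15 ≈ 119.87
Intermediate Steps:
z(G, x) = -3 + x
l(b, H) = 18 (l(b, H) = -6 + 6*4 = -6 + 24 = 18)
W(M, Z) = √15 (W(M, Z) = √(18 + (-3 + 0)) = √(18 - 3) = √15)
116 + W((3 + 7) - 3, 12) = 116 + √15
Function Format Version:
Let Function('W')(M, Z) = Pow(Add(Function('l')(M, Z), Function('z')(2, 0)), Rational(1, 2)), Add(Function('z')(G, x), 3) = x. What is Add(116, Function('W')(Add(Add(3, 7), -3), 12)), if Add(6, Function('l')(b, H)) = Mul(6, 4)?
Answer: Add(116, Pow(15, Rational(1, 2))) ≈ 119.87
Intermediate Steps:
Function('z')(G, x) = Add(-3, x)
Function('l')(b, H) = 18 (Function('l')(b, H) = Add(-6, Mul(6, 4)) = Add(-6, 24) = 18)
Function('W')(M, Z) = Pow(15, Rational(1, 2)) (Function('W')(M, Z) = Pow(Add(18, Add(-3, 0)), Rational(1, 2)) = Pow(Add(18, -3), Rational(1, 2)) = Pow(15, Rational(1, 2)))
Add(116, Function('W')(Add(Add(3, 7), -3), 12)) = Add(116, Pow(15, Rational(1, 2)))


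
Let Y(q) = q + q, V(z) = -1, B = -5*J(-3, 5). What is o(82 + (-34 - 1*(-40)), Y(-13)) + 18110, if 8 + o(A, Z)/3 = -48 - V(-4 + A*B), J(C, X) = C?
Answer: 17945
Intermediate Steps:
B = 15 (B = -5*(-3) = 15)
Y(q) = 2*q
o(A, Z) = -165 (o(A, Z) = -24 + 3*(-48 - 1*(-1)) = -24 + 3*(-48 + 1) = -24 + 3*(-47) = -24 - 141 = -165)
o(82 + (-34 - 1*(-40)), Y(-13)) + 18110 = -165 + 18110 = 17945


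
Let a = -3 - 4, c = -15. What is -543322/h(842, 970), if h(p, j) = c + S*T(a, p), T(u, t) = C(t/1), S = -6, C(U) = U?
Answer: 543322/5067 ≈ 107.23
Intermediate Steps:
a = -7
T(u, t) = t (T(u, t) = t/1 = t*1 = t)
h(p, j) = -15 - 6*p
-543322/h(842, 970) = -543322/(-15 - 6*842) = -543322/(-15 - 5052) = -543322/(-5067) = -543322*(-1/5067) = 543322/5067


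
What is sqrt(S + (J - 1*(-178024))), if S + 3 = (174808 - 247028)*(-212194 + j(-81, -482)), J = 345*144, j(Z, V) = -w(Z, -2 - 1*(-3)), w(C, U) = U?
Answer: 9*sqrt(189196921) ≈ 1.2379e+5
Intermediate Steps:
j(Z, V) = -1 (j(Z, V) = -(-2 - 1*(-3)) = -(-2 + 3) = -1*1 = -1)
J = 49680
S = 15324722897 (S = -3 + (174808 - 247028)*(-212194 - 1) = -3 - 72220*(-212195) = -3 + 15324722900 = 15324722897)
sqrt(S + (J - 1*(-178024))) = sqrt(15324722897 + (49680 - 1*(-178024))) = sqrt(15324722897 + (49680 + 178024)) = sqrt(15324722897 + 227704) = sqrt(15324950601) = 9*sqrt(189196921)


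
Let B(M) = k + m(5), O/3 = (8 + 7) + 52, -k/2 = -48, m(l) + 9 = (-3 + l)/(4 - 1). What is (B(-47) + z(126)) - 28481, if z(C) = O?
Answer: -84577/3 ≈ -28192.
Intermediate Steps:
m(l) = -10 + l/3 (m(l) = -9 + (-3 + l)/(4 - 1) = -9 + (-3 + l)/3 = -9 + (-3 + l)*(1/3) = -9 + (-1 + l/3) = -10 + l/3)
k = 96 (k = -2*(-48) = 96)
O = 201 (O = 3*((8 + 7) + 52) = 3*(15 + 52) = 3*67 = 201)
z(C) = 201
B(M) = 263/3 (B(M) = 96 + (-10 + (1/3)*5) = 96 + (-10 + 5/3) = 96 - 25/3 = 263/3)
(B(-47) + z(126)) - 28481 = (263/3 + 201) - 28481 = 866/3 - 28481 = -84577/3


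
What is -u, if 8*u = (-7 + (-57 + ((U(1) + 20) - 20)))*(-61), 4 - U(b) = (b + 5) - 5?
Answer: -3721/8 ≈ -465.13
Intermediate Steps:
U(b) = 4 - b (U(b) = 4 - ((b + 5) - 5) = 4 - ((5 + b) - 5) = 4 - b)
u = 3721/8 (u = ((-7 + (-57 + (((4 - 1*1) + 20) - 20)))*(-61))/8 = ((-7 + (-57 + (((4 - 1) + 20) - 20)))*(-61))/8 = ((-7 + (-57 + ((3 + 20) - 20)))*(-61))/8 = ((-7 + (-57 + (23 - 20)))*(-61))/8 = ((-7 + (-57 + 3))*(-61))/8 = ((-7 - 54)*(-61))/8 = (-61*(-61))/8 = (1/8)*3721 = 3721/8 ≈ 465.13)
-u = -1*3721/8 = -3721/8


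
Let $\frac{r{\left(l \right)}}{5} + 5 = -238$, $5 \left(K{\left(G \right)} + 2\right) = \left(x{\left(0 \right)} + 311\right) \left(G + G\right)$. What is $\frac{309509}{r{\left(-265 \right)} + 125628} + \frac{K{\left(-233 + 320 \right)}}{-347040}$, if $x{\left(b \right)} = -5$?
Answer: $\frac{88406169193}{35980239600} \approx 2.4571$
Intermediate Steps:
$K{\left(G \right)} = -2 + \frac{612 G}{5}$ ($K{\left(G \right)} = -2 + \frac{\left(-5 + 311\right) \left(G + G\right)}{5} = -2 + \frac{306 \cdot 2 G}{5} = -2 + \frac{612 G}{5}$)
$r{\left(l \right)} = -1215$ ($r{\left(l \right)} = -25 + 5 \left(-238\right) = -25 - 1190 = -1215$)
$\frac{309509}{r{\left(-265 \right)} + 125628} + \frac{K{\left(-233 + 320 \right)}}{-347040} = \frac{309509}{-1215 + 125628} + \frac{-2 + \frac{612 \left(-233 + 320\right)}{5}}{-347040} = \frac{309509}{124413} + \left(-2 + \frac{612}{5} \cdot 87\right) \left(- \frac{1}{347040}\right) = 309509 \cdot \frac{1}{124413} + \left(-2 + \frac{53244}{5}\right) \left(- \frac{1}{347040}\right) = \frac{309509}{124413} + \frac{53234}{5} \left(- \frac{1}{347040}\right) = \frac{309509}{124413} - \frac{26617}{867600} = \frac{88406169193}{35980239600}$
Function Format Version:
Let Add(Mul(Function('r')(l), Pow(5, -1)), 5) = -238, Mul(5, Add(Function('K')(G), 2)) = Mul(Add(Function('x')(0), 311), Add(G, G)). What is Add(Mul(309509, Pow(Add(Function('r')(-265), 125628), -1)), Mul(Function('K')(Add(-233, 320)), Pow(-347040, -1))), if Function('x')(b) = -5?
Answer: Rational(88406169193, 35980239600) ≈ 2.4571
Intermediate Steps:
Function('K')(G) = Add(-2, Mul(Rational(612, 5), G)) (Function('K')(G) = Add(-2, Mul(Rational(1, 5), Mul(Add(-5, 311), Add(G, G)))) = Add(-2, Mul(Rational(1, 5), Mul(306, Mul(2, G)))) = Add(-2, Mul(Rational(1, 5), Mul(612, G))) = Add(-2, Mul(Rational(612, 5), G)))
Function('r')(l) = -1215 (Function('r')(l) = Add(-25, Mul(5, -238)) = Add(-25, -1190) = -1215)
Add(Mul(309509, Pow(Add(Function('r')(-265), 125628), -1)), Mul(Function('K')(Add(-233, 320)), Pow(-347040, -1))) = Add(Mul(309509, Pow(Add(-1215, 125628), -1)), Mul(Add(-2, Mul(Rational(612, 5), Add(-233, 320))), Pow(-347040, -1))) = Add(Mul(309509, Pow(124413, -1)), Mul(Add(-2, Mul(Rational(612, 5), 87)), Rational(-1, 347040))) = Add(Mul(309509, Rational(1, 124413)), Mul(Add(-2, Rational(53244, 5)), Rational(-1, 347040))) = Add(Rational(309509, 124413), Mul(Rational(53234, 5), Rational(-1, 347040))) = Add(Rational(309509, 124413), Rational(-26617, 867600)) = Rational(88406169193, 35980239600)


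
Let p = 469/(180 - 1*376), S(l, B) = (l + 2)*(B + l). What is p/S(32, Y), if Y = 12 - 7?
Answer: -67/35224 ≈ -0.0019021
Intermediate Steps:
Y = 5
S(l, B) = (2 + l)*(B + l)
p = -67/28 (p = 469/(180 - 376) = 469/(-196) = 469*(-1/196) = -67/28 ≈ -2.3929)
p/S(32, Y) = -67/(28*(32² + 2*5 + 2*32 + 5*32)) = -67/(28*(1024 + 10 + 64 + 160)) = -67/28/1258 = -67/28*1/1258 = -67/35224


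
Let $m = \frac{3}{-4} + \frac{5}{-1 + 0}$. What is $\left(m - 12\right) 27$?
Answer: $- \frac{1917}{4} \approx -479.25$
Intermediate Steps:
$m = - \frac{23}{4}$ ($m = 3 \left(- \frac{1}{4}\right) + \frac{5}{-1} = - \frac{3}{4} + 5 \left(-1\right) = - \frac{3}{4} - 5 = - \frac{23}{4} \approx -5.75$)
$\left(m - 12\right) 27 = \left(- \frac{23}{4} - 12\right) 27 = \left(- \frac{71}{4}\right) 27 = - \frac{1917}{4}$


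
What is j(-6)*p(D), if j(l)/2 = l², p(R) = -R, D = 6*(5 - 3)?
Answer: -864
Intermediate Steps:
D = 12 (D = 6*2 = 12)
j(l) = 2*l²
j(-6)*p(D) = (2*(-6)²)*(-1*12) = (2*36)*(-12) = 72*(-12) = -864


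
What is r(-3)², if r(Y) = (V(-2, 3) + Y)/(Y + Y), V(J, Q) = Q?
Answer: 0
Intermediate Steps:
r(Y) = (3 + Y)/(2*Y) (r(Y) = (3 + Y)/(Y + Y) = (3 + Y)/((2*Y)) = (3 + Y)*(1/(2*Y)) = (3 + Y)/(2*Y))
r(-3)² = ((½)*(3 - 3)/(-3))² = ((½)*(-⅓)*0)² = 0² = 0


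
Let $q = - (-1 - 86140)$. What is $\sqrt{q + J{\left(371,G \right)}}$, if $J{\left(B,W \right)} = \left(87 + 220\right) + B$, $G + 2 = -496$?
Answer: $\sqrt{86819} \approx 294.65$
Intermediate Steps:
$G = -498$ ($G = -2 - 496 = -498$)
$J{\left(B,W \right)} = 307 + B$
$q = 86141$ ($q = - (-1 - 86140) = \left(-1\right) \left(-86141\right) = 86141$)
$\sqrt{q + J{\left(371,G \right)}} = \sqrt{86141 + \left(307 + 371\right)} = \sqrt{86141 + 678} = \sqrt{86819}$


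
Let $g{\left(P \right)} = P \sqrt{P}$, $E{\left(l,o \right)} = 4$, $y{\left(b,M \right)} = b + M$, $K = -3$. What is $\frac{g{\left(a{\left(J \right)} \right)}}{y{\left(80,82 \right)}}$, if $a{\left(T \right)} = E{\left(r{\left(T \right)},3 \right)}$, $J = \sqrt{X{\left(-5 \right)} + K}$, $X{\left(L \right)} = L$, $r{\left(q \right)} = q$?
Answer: $\frac{4}{81} \approx 0.049383$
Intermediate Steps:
$y{\left(b,M \right)} = M + b$
$J = 2 i \sqrt{2}$ ($J = \sqrt{-5 - 3} = \sqrt{-8} = 2 i \sqrt{2} \approx 2.8284 i$)
$a{\left(T \right)} = 4$
$g{\left(P \right)} = P^{\frac{3}{2}}$
$\frac{g{\left(a{\left(J \right)} \right)}}{y{\left(80,82 \right)}} = \frac{4^{\frac{3}{2}}}{82 + 80} = \frac{8}{162} = 8 \cdot \frac{1}{162} = \frac{4}{81}$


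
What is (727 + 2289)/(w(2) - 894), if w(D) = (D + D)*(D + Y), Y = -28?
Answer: -1508/499 ≈ -3.0220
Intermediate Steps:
w(D) = 2*D*(-28 + D) (w(D) = (D + D)*(D - 28) = (2*D)*(-28 + D) = 2*D*(-28 + D))
(727 + 2289)/(w(2) - 894) = (727 + 2289)/(2*2*(-28 + 2) - 894) = 3016/(2*2*(-26) - 894) = 3016/(-104 - 894) = 3016/(-998) = 3016*(-1/998) = -1508/499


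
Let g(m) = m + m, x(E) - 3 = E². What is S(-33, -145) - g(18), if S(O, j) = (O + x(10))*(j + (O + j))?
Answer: -22646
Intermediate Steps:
x(E) = 3 + E²
S(O, j) = (103 + O)*(O + 2*j) (S(O, j) = (O + (3 + 10²))*(j + (O + j)) = (O + (3 + 100))*(O + 2*j) = (O + 103)*(O + 2*j) = (103 + O)*(O + 2*j))
g(m) = 2*m
S(-33, -145) - g(18) = ((-33)² + 103*(-33) + 206*(-145) + 2*(-33)*(-145)) - 2*18 = (1089 - 3399 - 29870 + 9570) - 1*36 = -22610 - 36 = -22646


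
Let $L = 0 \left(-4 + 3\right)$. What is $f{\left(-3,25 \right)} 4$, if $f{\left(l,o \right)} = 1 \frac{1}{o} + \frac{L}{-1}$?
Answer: $\frac{4}{25} \approx 0.16$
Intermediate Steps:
$L = 0$ ($L = 0 \left(-1\right) = 0$)
$f{\left(l,o \right)} = \frac{1}{o}$ ($f{\left(l,o \right)} = 1 \frac{1}{o} + \frac{0}{-1} = \frac{1}{o} + 0 \left(-1\right) = \frac{1}{o} + 0 = \frac{1}{o}$)
$f{\left(-3,25 \right)} 4 = \frac{1}{25} \cdot 4 = \frac{4}{25}$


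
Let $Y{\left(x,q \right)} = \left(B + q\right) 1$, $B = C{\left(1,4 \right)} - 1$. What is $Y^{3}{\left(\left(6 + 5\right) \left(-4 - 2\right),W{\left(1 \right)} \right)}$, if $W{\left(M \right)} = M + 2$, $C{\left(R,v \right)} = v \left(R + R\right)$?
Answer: $1000$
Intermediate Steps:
$C{\left(R,v \right)} = 2 R v$ ($C{\left(R,v \right)} = v 2 R = 2 R v$)
$B = 7$ ($B = 2 \cdot 1 \cdot 4 - 1 = 8 - 1 = 7$)
$W{\left(M \right)} = 2 + M$
$Y{\left(x,q \right)} = 7 + q$ ($Y{\left(x,q \right)} = \left(7 + q\right) 1 = 7 + q$)
$Y^{3}{\left(\left(6 + 5\right) \left(-4 - 2\right),W{\left(1 \right)} \right)} = \left(7 + \left(2 + 1\right)\right)^{3} = \left(7 + 3\right)^{3} = 10^{3} = 1000$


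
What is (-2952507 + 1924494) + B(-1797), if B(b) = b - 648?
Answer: -1030458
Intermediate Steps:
B(b) = -648 + b
(-2952507 + 1924494) + B(-1797) = (-2952507 + 1924494) + (-648 - 1797) = -1028013 - 2445 = -1030458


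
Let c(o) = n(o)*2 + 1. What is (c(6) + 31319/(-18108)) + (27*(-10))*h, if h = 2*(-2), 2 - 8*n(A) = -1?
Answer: 9778505/9054 ≈ 1080.0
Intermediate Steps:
n(A) = 3/8 (n(A) = ¼ - ⅛*(-1) = ¼ + ⅛ = 3/8)
h = -4
c(o) = 7/4 (c(o) = (3/8)*2 + 1 = ¾ + 1 = 7/4)
(c(6) + 31319/(-18108)) + (27*(-10))*h = (7/4 + 31319/(-18108)) + (27*(-10))*(-4) = (7/4 + 31319*(-1/18108)) - 270*(-4) = (7/4 - 31319/18108) + 1080 = 185/9054 + 1080 = 9778505/9054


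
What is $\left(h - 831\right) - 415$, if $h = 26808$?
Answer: $25562$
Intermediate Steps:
$\left(h - 831\right) - 415 = \left(26808 - 831\right) - 415 = 25977 - 415 = 25562$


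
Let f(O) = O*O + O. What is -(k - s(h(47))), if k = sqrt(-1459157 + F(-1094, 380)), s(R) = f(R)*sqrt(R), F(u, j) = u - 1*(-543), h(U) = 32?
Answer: 4224*sqrt(2) - 2*I*sqrt(364927) ≈ 5973.6 - 1208.2*I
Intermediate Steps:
f(O) = O + O**2 (f(O) = O**2 + O = O + O**2)
F(u, j) = 543 + u (F(u, j) = u + 543 = 543 + u)
s(R) = R**(3/2)*(1 + R) (s(R) = (R*(1 + R))*sqrt(R) = R**(3/2)*(1 + R))
k = 2*I*sqrt(364927) (k = sqrt(-1459157 + (543 - 1094)) = sqrt(-1459157 - 551) = sqrt(-1459708) = 2*I*sqrt(364927) ≈ 1208.2*I)
-(k - s(h(47))) = -(2*I*sqrt(364927) - 32**(3/2)*(1 + 32)) = -(2*I*sqrt(364927) - 128*sqrt(2)*33) = -(2*I*sqrt(364927) - 4224*sqrt(2)) = -(-4224*sqrt(2) + 2*I*sqrt(364927)) = 4224*sqrt(2) - 2*I*sqrt(364927)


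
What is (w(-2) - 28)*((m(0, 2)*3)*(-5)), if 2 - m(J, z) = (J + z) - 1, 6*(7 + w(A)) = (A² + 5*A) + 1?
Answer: 1075/2 ≈ 537.50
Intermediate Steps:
w(A) = -41/6 + A²/6 + 5*A/6 (w(A) = -7 + ((A² + 5*A) + 1)/6 = -7 + (1 + A² + 5*A)/6 = -7 + (⅙ + A²/6 + 5*A/6) = -41/6 + A²/6 + 5*A/6)
m(J, z) = 3 - J - z (m(J, z) = 2 - ((J + z) - 1) = 2 - (-1 + J + z) = 2 + (1 - J - z) = 3 - J - z)
(w(-2) - 28)*((m(0, 2)*3)*(-5)) = ((-41/6 + (⅙)*(-2)² + (⅚)*(-2)) - 28)*(((3 - 1*0 - 1*2)*3)*(-5)) = ((-41/6 + (⅙)*4 - 5/3) - 28)*(((3 + 0 - 2)*3)*(-5)) = ((-41/6 + ⅔ - 5/3) - 28)*((1*3)*(-5)) = (-47/6 - 28)*(3*(-5)) = -215/6*(-15) = 1075/2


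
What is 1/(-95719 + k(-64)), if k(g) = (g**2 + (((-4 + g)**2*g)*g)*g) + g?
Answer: -1/1212245543 ≈ -8.2492e-10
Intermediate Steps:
k(g) = g + g**2 + g**3*(-4 + g)**2 (k(g) = (g**2 + ((g*(-4 + g)**2)*g)*g) + g = (g**2 + (g**2*(-4 + g)**2)*g) + g = (g**2 + g**3*(-4 + g)**2) + g = g + g**2 + g**3*(-4 + g)**2)
1/(-95719 + k(-64)) = 1/(-95719 - 64*(1 - 64 + (-64)**2*(-4 - 64)**2)) = 1/(-95719 - 64*(1 - 64 + 4096*(-68)**2)) = 1/(-95719 - 64*(1 - 64 + 4096*4624)) = 1/(-95719 - 64*(1 - 64 + 18939904)) = 1/(-95719 - 64*18939841) = 1/(-95719 - 1212149824) = 1/(-1212245543) = -1/1212245543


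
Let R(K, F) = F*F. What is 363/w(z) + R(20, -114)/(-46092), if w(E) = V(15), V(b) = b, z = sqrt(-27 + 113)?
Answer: 459346/19205 ≈ 23.918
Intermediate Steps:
R(K, F) = F**2
z = sqrt(86) ≈ 9.2736
w(E) = 15
363/w(z) + R(20, -114)/(-46092) = 363/15 + (-114)**2/(-46092) = 363*(1/15) + 12996*(-1/46092) = 121/5 - 1083/3841 = 459346/19205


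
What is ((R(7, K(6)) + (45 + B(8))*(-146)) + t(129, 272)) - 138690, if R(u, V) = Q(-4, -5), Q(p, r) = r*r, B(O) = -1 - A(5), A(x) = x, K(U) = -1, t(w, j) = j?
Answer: -144087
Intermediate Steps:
B(O) = -6 (B(O) = -1 - 1*5 = -1 - 5 = -6)
Q(p, r) = r²
R(u, V) = 25 (R(u, V) = (-5)² = 25)
((R(7, K(6)) + (45 + B(8))*(-146)) + t(129, 272)) - 138690 = ((25 + (45 - 6)*(-146)) + 272) - 138690 = ((25 + 39*(-146)) + 272) - 138690 = ((25 - 5694) + 272) - 138690 = (-5669 + 272) - 138690 = -5397 - 138690 = -144087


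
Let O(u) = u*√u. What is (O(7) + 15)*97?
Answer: 1455 + 679*√7 ≈ 3251.5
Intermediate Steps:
O(u) = u^(3/2)
(O(7) + 15)*97 = (7^(3/2) + 15)*97 = (7*√7 + 15)*97 = (15 + 7*√7)*97 = 1455 + 679*√7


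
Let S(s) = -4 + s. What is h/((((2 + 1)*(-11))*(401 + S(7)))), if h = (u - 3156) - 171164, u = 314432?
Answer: -11676/1111 ≈ -10.509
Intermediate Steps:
h = 140112 (h = (314432 - 3156) - 171164 = 311276 - 171164 = 140112)
h/((((2 + 1)*(-11))*(401 + S(7)))) = 140112/((((2 + 1)*(-11))*(401 + (-4 + 7)))) = 140112/(((3*(-11))*(401 + 3))) = 140112/((-33*404)) = 140112/(-13332) = 140112*(-1/13332) = -11676/1111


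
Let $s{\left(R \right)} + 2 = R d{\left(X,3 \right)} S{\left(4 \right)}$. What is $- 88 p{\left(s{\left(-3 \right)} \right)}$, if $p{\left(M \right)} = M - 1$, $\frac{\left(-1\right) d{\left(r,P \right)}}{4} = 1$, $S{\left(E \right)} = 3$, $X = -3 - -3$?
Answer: $-2904$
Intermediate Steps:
$X = 0$ ($X = -3 + 3 = 0$)
$d{\left(r,P \right)} = -4$ ($d{\left(r,P \right)} = \left(-4\right) 1 = -4$)
$s{\left(R \right)} = -2 - 12 R$ ($s{\left(R \right)} = -2 + R \left(-4\right) 3 = -2 + - 4 R 3 = -2 - 12 R$)
$p{\left(M \right)} = -1 + M$
$- 88 p{\left(s{\left(-3 \right)} \right)} = - 88 \left(-1 - -34\right) = - 88 \left(-1 + \left(-2 + 36\right)\right) = - 88 \left(-1 + 34\right) = \left(-88\right) 33 = -2904$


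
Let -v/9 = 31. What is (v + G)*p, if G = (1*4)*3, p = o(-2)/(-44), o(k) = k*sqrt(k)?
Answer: -267*I*sqrt(2)/22 ≈ -17.163*I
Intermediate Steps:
o(k) = k**(3/2)
p = I*sqrt(2)/22 (p = (-2)**(3/2)/(-44) = -2*I*sqrt(2)*(-1/44) = I*sqrt(2)/22 ≈ 0.064282*I)
v = -279 (v = -9*31 = -279)
G = 12 (G = 4*3 = 12)
(v + G)*p = (-279 + 12)*(I*sqrt(2)/22) = -267*I*sqrt(2)/22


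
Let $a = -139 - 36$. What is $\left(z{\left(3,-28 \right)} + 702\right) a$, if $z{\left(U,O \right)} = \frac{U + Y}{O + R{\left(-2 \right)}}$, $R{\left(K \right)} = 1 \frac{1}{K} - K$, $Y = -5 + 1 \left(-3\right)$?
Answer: $- \frac{6512800}{53} \approx -1.2288 \cdot 10^{5}$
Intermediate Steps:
$Y = -8$ ($Y = -5 - 3 = -8$)
$R{\left(K \right)} = \frac{1}{K} - K$
$z{\left(U,O \right)} = \frac{-8 + U}{\frac{3}{2} + O}$ ($z{\left(U,O \right)} = \frac{U - 8}{O + \left(\frac{1}{-2} - -2\right)} = \frac{-8 + U}{O + \left(- \frac{1}{2} + 2\right)} = \frac{-8 + U}{O + \frac{3}{2}} = \frac{-8 + U}{\frac{3}{2} + O}$)
$a = -175$
$\left(z{\left(3,-28 \right)} + 702\right) a = \left(\frac{2 \left(-8 + 3\right)}{3 + 2 \left(-28\right)} + 702\right) \left(-175\right) = \left(2 \frac{1}{3 - 56} \left(-5\right) + 702\right) \left(-175\right) = \left(2 \frac{1}{-53} \left(-5\right) + 702\right) \left(-175\right) = \left(2 \left(- \frac{1}{53}\right) \left(-5\right) + 702\right) \left(-175\right) = \left(\frac{10}{53} + 702\right) \left(-175\right) = \frac{37216}{53} \left(-175\right) = - \frac{6512800}{53}$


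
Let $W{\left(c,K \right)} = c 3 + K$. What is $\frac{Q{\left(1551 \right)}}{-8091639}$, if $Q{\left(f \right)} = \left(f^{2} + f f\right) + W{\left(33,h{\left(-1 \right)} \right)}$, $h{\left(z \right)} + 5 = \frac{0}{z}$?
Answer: $- \frac{4811296}{8091639} \approx -0.5946$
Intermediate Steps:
$h{\left(z \right)} = -5$ ($h{\left(z \right)} = -5 + \frac{0}{z} = -5 + 0 = -5$)
$W{\left(c,K \right)} = K + 3 c$ ($W{\left(c,K \right)} = 3 c + K = K + 3 c$)
$Q{\left(f \right)} = 94 + 2 f^{2}$ ($Q{\left(f \right)} = \left(f^{2} + f f\right) + \left(-5 + 3 \cdot 33\right) = \left(f^{2} + f^{2}\right) + \left(-5 + 99\right) = 2 f^{2} + 94 = 94 + 2 f^{2}$)
$\frac{Q{\left(1551 \right)}}{-8091639} = \frac{94 + 2 \cdot 1551^{2}}{-8091639} = \left(94 + 2 \cdot 2405601\right) \left(- \frac{1}{8091639}\right) = \left(94 + 4811202\right) \left(- \frac{1}{8091639}\right) = 4811296 \left(- \frac{1}{8091639}\right) = - \frac{4811296}{8091639}$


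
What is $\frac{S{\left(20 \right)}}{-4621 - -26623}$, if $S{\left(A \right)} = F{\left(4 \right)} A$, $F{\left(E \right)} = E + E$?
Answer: $\frac{80}{11001} \approx 0.0072721$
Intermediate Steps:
$F{\left(E \right)} = 2 E$
$S{\left(A \right)} = 8 A$ ($S{\left(A \right)} = 2 \cdot 4 A = 8 A$)
$\frac{S{\left(20 \right)}}{-4621 - -26623} = \frac{8 \cdot 20}{-4621 - -26623} = \frac{160}{-4621 + 26623} = \frac{160}{22002} = 160 \cdot \frac{1}{22002} = \frac{80}{11001}$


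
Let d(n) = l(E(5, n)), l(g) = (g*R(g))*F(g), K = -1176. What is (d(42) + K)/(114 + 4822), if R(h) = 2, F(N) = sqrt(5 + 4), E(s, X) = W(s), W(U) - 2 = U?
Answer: -567/2468 ≈ -0.22974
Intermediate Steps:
W(U) = 2 + U
E(s, X) = 2 + s
F(N) = 3 (F(N) = sqrt(9) = 3)
l(g) = 6*g (l(g) = (g*2)*3 = (2*g)*3 = 6*g)
d(n) = 42 (d(n) = 6*(2 + 5) = 6*7 = 42)
(d(42) + K)/(114 + 4822) = (42 - 1176)/(114 + 4822) = -1134/4936 = -1134*1/4936 = -567/2468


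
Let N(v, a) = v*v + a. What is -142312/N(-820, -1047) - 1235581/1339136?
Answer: -1020086133525/899032971008 ≈ -1.1346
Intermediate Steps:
N(v, a) = a + v² (N(v, a) = v² + a = a + v²)
-142312/N(-820, -1047) - 1235581/1339136 = -142312/(-1047 + (-820)²) - 1235581/1339136 = -142312/(-1047 + 672400) - 1235581*1/1339136 = -142312/671353 - 1235581/1339136 = -1020086133525/899032971008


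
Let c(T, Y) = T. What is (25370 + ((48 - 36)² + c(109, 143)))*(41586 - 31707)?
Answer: 253129617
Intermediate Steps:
(25370 + ((48 - 36)² + c(109, 143)))*(41586 - 31707) = (25370 + ((48 - 36)² + 109))*(41586 - 31707) = (25370 + (12² + 109))*9879 = (25370 + (144 + 109))*9879 = (25370 + 253)*9879 = 25623*9879 = 253129617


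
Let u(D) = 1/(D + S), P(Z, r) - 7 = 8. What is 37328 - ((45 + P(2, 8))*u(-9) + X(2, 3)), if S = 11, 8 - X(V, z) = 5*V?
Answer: 37300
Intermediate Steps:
X(V, z) = 8 - 5*V
P(Z, r) = 15 (P(Z, r) = 7 + 8 = 15)
u(D) = 1/(11 + D) (u(D) = 1/(D + 11) = 1/(11 + D))
37328 - ((45 + P(2, 8))*u(-9) + X(2, 3)) = 37328 - ((45 + 15)/(11 - 9) + (8 - 5*2)) = 37328 - (60/2 + (8 - 10)) = 37328 - (60*(½) - 2) = 37328 - (30 - 2) = 37328 - 1*28 = 37328 - 28 = 37300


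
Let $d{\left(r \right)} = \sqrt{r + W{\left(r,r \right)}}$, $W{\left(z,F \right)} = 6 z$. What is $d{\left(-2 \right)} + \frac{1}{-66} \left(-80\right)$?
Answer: $\frac{40}{33} + i \sqrt{14} \approx 1.2121 + 3.7417 i$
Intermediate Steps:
$d{\left(r \right)} = \sqrt{7} \sqrt{r}$ ($d{\left(r \right)} = \sqrt{r + 6 r} = \sqrt{7 r} = \sqrt{7} \sqrt{r}$)
$d{\left(-2 \right)} + \frac{1}{-66} \left(-80\right) = \sqrt{7} \sqrt{-2} + \frac{1}{-66} \left(-80\right) = \sqrt{7} i \sqrt{2} - - \frac{40}{33} = i \sqrt{14} + \frac{40}{33} = \frac{40}{33} + i \sqrt{14}$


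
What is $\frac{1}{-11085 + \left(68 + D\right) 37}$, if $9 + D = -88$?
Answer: $- \frac{1}{12158} \approx -8.225 \cdot 10^{-5}$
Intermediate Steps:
$D = -97$ ($D = -9 - 88 = -97$)
$\frac{1}{-11085 + \left(68 + D\right) 37} = \frac{1}{-11085 + \left(68 - 97\right) 37} = \frac{1}{-11085 - 1073} = \frac{1}{-12158} = - \frac{1}{12158}$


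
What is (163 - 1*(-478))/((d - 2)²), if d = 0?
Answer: 641/4 ≈ 160.25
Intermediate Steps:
(163 - 1*(-478))/((d - 2)²) = (163 - 1*(-478))/((0 - 2)²) = (163 + 478)/((-2)²) = 641/4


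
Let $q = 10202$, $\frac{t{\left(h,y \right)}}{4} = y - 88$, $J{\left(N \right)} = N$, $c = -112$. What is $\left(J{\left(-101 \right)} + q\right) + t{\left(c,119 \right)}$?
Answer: $10225$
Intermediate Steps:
$t{\left(h,y \right)} = -352 + 4 y$ ($t{\left(h,y \right)} = 4 \left(y - 88\right) = 4 \left(-88 + y\right) = -352 + 4 y$)
$\left(J{\left(-101 \right)} + q\right) + t{\left(c,119 \right)} = \left(-101 + 10202\right) + \left(-352 + 4 \cdot 119\right) = 10101 + \left(-352 + 476\right) = 10101 + 124 = 10225$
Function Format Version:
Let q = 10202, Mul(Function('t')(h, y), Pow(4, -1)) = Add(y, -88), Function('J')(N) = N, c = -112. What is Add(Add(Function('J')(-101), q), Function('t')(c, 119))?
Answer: 10225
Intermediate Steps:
Function('t')(h, y) = Add(-352, Mul(4, y)) (Function('t')(h, y) = Mul(4, Add(y, -88)) = Mul(4, Add(-88, y)) = Add(-352, Mul(4, y)))
Add(Add(Function('J')(-101), q), Function('t')(c, 119)) = Add(Add(-101, 10202), Add(-352, Mul(4, 119))) = Add(10101, Add(-352, 476)) = Add(10101, 124) = 10225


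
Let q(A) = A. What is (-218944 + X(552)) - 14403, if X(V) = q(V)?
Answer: -232795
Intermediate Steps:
X(V) = V
(-218944 + X(552)) - 14403 = (-218944 + 552) - 14403 = -218392 - 14403 = -232795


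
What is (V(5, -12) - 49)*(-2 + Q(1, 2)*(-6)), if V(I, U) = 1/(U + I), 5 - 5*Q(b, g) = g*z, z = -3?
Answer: 26144/35 ≈ 746.97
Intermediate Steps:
Q(b, g) = 1 + 3*g/5 (Q(b, g) = 1 - g*(-3)/5 = 1 - (-3)*g/5 = 1 + 3*g/5)
V(I, U) = 1/(I + U)
(V(5, -12) - 49)*(-2 + Q(1, 2)*(-6)) = (1/(5 - 12) - 49)*(-2 + (1 + (⅗)*2)*(-6)) = (1/(-7) - 49)*(-2 + (1 + 6/5)*(-6)) = (-⅐ - 49)*(-2 + (11/5)*(-6)) = -344*(-2 - 66/5)/7 = -344/7*(-76/5) = 26144/35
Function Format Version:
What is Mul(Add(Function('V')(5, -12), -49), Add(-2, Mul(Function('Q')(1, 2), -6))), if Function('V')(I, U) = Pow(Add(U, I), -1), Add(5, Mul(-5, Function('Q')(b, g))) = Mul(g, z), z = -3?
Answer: Rational(26144, 35) ≈ 746.97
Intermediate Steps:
Function('Q')(b, g) = Add(1, Mul(Rational(3, 5), g)) (Function('Q')(b, g) = Add(1, Mul(Rational(-1, 5), Mul(g, -3))) = Add(1, Mul(Rational(-1, 5), Mul(-3, g))) = Add(1, Mul(Rational(3, 5), g)))
Function('V')(I, U) = Pow(Add(I, U), -1)
Mul(Add(Function('V')(5, -12), -49), Add(-2, Mul(Function('Q')(1, 2), -6))) = Mul(Add(Pow(Add(5, -12), -1), -49), Add(-2, Mul(Add(1, Mul(Rational(3, 5), 2)), -6))) = Mul(Add(Pow(-7, -1), -49), Add(-2, Mul(Add(1, Rational(6, 5)), -6))) = Mul(Add(Rational(-1, 7), -49), Add(-2, Mul(Rational(11, 5), -6))) = Mul(Rational(-344, 7), Add(-2, Rational(-66, 5))) = Mul(Rational(-344, 7), Rational(-76, 5)) = Rational(26144, 35)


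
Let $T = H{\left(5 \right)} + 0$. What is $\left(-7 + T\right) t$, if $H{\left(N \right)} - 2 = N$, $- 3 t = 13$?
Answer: $0$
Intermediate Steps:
$t = - \frac{13}{3}$ ($t = \left(- \frac{1}{3}\right) 13 = - \frac{13}{3} \approx -4.3333$)
$H{\left(N \right)} = 2 + N$
$T = 7$ ($T = \left(2 + 5\right) + 0 = 7 + 0 = 7$)
$\left(-7 + T\right) t = \left(-7 + 7\right) \left(- \frac{13}{3}\right) = 0 \left(- \frac{13}{3}\right) = 0$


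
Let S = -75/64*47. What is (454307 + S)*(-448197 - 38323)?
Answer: -1768021160245/8 ≈ -2.2100e+11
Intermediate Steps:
S = -3525/64 (S = -75*1/64*47 = -75/64*47 = -3525/64 ≈ -55.078)
(454307 + S)*(-448197 - 38323) = (454307 - 3525/64)*(-448197 - 38323) = (29072123/64)*(-486520) = -1768021160245/8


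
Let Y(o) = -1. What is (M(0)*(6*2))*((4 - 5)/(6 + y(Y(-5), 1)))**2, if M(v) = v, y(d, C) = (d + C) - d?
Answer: 0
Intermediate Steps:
y(d, C) = C (y(d, C) = (C + d) - d = C)
(M(0)*(6*2))*((4 - 5)/(6 + y(Y(-5), 1)))**2 = (0*(6*2))*((4 - 5)/(6 + 1))**2 = (0*12)*(-1/7)**2 = 0*(-1*1/7)**2 = 0*(-1/7)**2 = 0*(1/49) = 0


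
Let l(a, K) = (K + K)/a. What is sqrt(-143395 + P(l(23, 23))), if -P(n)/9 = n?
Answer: I*sqrt(143413) ≈ 378.7*I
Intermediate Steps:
l(a, K) = 2*K/a (l(a, K) = (2*K)/a = 2*K/a)
P(n) = -9*n
sqrt(-143395 + P(l(23, 23))) = sqrt(-143395 - 18*23/23) = sqrt(-143395 - 9*2) = sqrt(-143395 - 18) = sqrt(-143413) = I*sqrt(143413)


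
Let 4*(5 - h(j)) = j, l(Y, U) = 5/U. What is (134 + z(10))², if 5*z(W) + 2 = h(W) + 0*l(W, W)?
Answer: 1798281/100 ≈ 17983.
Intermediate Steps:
h(j) = 5 - j/4
z(W) = ⅗ - W/20 (z(W) = -⅖ + ((5 - W/4) + 0*(5/W))/5 = -⅖ + ((5 - W/4) + 0)/5 = -⅖ + (5 - W/4)/5 = -⅖ + (1 - W/20) = ⅗ - W/20)
(134 + z(10))² = (134 + (⅗ - 1/20*10))² = (134 + (⅗ - ½))² = (134 + ⅒)² = (1341/10)² = 1798281/100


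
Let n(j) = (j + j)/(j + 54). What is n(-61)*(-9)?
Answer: -1098/7 ≈ -156.86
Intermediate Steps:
n(j) = 2*j/(54 + j) (n(j) = (2*j)/(54 + j) = 2*j/(54 + j))
n(-61)*(-9) = (2*(-61)/(54 - 61))*(-9) = (2*(-61)/(-7))*(-9) = (2*(-61)*(-⅐))*(-9) = (122/7)*(-9) = -1098/7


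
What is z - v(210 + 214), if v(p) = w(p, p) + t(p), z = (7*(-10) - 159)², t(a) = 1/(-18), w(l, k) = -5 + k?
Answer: 936397/18 ≈ 52022.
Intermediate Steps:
t(a) = -1/18
z = 52441 (z = (-70 - 159)² = (-229)² = 52441)
v(p) = -91/18 + p (v(p) = (-5 + p) - 1/18 = -91/18 + p)
z - v(210 + 214) = 52441 - (-91/18 + (210 + 214)) = 52441 - (-91/18 + 424) = 52441 - 1*7541/18 = 52441 - 7541/18 = 936397/18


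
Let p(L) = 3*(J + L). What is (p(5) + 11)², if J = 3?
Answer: 1225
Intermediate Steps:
p(L) = 9 + 3*L (p(L) = 3*(3 + L) = 9 + 3*L)
(p(5) + 11)² = ((9 + 3*5) + 11)² = ((9 + 15) + 11)² = (24 + 11)² = 35² = 1225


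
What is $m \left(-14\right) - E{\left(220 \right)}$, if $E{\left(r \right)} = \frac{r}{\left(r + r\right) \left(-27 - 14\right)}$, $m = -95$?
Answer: $\frac{109061}{82} \approx 1330.0$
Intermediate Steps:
$E{\left(r \right)} = - \frac{1}{82}$ ($E{\left(r \right)} = \frac{r}{2 r \left(-41\right)} = \frac{r}{\left(-82\right) r} = r \left(- \frac{1}{82 r}\right) = - \frac{1}{82}$)
$m \left(-14\right) - E{\left(220 \right)} = \left(-95\right) \left(-14\right) - - \frac{1}{82} = 1330 + \frac{1}{82} = \frac{109061}{82}$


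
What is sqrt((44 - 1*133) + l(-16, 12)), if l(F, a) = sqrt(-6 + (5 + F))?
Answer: sqrt(-89 + I*sqrt(17)) ≈ 0.2185 + 9.4365*I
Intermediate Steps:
l(F, a) = sqrt(-1 + F)
sqrt((44 - 1*133) + l(-16, 12)) = sqrt((44 - 1*133) + sqrt(-1 - 16)) = sqrt((44 - 133) + sqrt(-17)) = sqrt(-89 + I*sqrt(17))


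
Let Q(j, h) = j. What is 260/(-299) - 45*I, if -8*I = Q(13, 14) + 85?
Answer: 50635/92 ≈ 550.38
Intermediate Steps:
I = -49/4 (I = -(13 + 85)/8 = -1/8*98 = -49/4 ≈ -12.250)
260/(-299) - 45*I = 260/(-299) - 45*(-49/4) = 260*(-1/299) + 2205/4 = -20/23 + 2205/4 = 50635/92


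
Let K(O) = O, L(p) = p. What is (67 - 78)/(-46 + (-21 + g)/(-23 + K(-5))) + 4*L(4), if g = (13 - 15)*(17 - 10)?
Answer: 2908/179 ≈ 16.246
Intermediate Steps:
g = -14 (g = -2*7 = -14)
(67 - 78)/(-46 + (-21 + g)/(-23 + K(-5))) + 4*L(4) = (67 - 78)/(-46 + (-21 - 14)/(-23 - 5)) + 4*4 = -11/(-46 - 35/(-28)) + 16 = -11/(-46 - 35*(-1/28)) + 16 = -11/(-46 + 5/4) + 16 = -11/(-179/4) + 16 = -11*(-4/179) + 16 = 44/179 + 16 = 2908/179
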